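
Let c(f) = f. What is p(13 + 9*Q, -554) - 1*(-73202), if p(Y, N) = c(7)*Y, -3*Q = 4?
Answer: 73209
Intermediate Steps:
Q = -4/3 (Q = -1/3*4 = -4/3 ≈ -1.3333)
p(Y, N) = 7*Y
p(13 + 9*Q, -554) - 1*(-73202) = 7*(13 + 9*(-4/3)) - 1*(-73202) = 7*(13 - 12) + 73202 = 7*1 + 73202 = 7 + 73202 = 73209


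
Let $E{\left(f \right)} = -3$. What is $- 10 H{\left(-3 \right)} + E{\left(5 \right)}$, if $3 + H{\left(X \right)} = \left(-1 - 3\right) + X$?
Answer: $97$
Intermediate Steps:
$H{\left(X \right)} = -7 + X$ ($H{\left(X \right)} = -3 + \left(\left(-1 - 3\right) + X\right) = -3 + \left(-4 + X\right) = -7 + X$)
$- 10 H{\left(-3 \right)} + E{\left(5 \right)} = - 10 \left(-7 - 3\right) - 3 = \left(-10\right) \left(-10\right) - 3 = 100 - 3 = 97$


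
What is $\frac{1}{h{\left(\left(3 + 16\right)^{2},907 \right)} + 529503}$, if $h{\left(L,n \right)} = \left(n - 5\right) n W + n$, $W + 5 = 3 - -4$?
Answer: $\frac{1}{2166638} \approx 4.6154 \cdot 10^{-7}$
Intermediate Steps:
$W = 2$ ($W = -5 + \left(3 - -4\right) = -5 + \left(3 + 4\right) = -5 + 7 = 2$)
$h{\left(L,n \right)} = n + 2 n \left(-5 + n\right)$ ($h{\left(L,n \right)} = \left(n - 5\right) n 2 + n = \left(-5 + n\right) n 2 + n = n \left(-5 + n\right) 2 + n = 2 n \left(-5 + n\right) + n = n + 2 n \left(-5 + n\right)$)
$\frac{1}{h{\left(\left(3 + 16\right)^{2},907 \right)} + 529503} = \frac{1}{907 \left(-9 + 2 \cdot 907\right) + 529503} = \frac{1}{907 \left(-9 + 1814\right) + 529503} = \frac{1}{907 \cdot 1805 + 529503} = \frac{1}{1637135 + 529503} = \frac{1}{2166638}$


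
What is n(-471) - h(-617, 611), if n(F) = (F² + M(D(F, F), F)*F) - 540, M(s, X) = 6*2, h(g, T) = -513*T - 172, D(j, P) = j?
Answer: 529264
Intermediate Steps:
h(g, T) = -172 - 513*T
M(s, X) = 12
n(F) = -540 + F² + 12*F (n(F) = (F² + 12*F) - 540 = -540 + F² + 12*F)
n(-471) - h(-617, 611) = (-540 + (-471)² + 12*(-471)) - (-172 - 513*611) = (-540 + 221841 - 5652) - (-172 - 313443) = 215649 - 1*(-313615) = 215649 + 313615 = 529264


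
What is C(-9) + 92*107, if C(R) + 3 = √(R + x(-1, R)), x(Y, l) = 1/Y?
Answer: 9841 + I*√10 ≈ 9841.0 + 3.1623*I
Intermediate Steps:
C(R) = -3 + √(-1 + R) (C(R) = -3 + √(R + 1/(-1)) = -3 + √(R - 1) = -3 + √(-1 + R))
C(-9) + 92*107 = (-3 + √(-1 - 9)) + 92*107 = (-3 + √(-10)) + 9844 = (-3 + I*√10) + 9844 = 9841 + I*√10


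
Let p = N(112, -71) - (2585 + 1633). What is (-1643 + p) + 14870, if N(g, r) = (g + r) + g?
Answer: 9162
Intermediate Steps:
N(g, r) = r + 2*g
p = -4065 (p = (-71 + 2*112) - (2585 + 1633) = (-71 + 224) - 1*4218 = 153 - 4218 = -4065)
(-1643 + p) + 14870 = (-1643 - 4065) + 14870 = -5708 + 14870 = 9162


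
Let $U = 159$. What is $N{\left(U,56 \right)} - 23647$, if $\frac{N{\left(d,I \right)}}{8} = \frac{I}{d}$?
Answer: $- \frac{3759425}{159} \approx -23644.0$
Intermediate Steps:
$N{\left(d,I \right)} = \frac{8 I}{d}$ ($N{\left(d,I \right)} = 8 \frac{I}{d} = \frac{8 I}{d}$)
$N{\left(U,56 \right)} - 23647 = 8 \cdot 56 \cdot \frac{1}{159} - 23647 = \frac{448}{159} - 23647 = - \frac{3759425}{159}$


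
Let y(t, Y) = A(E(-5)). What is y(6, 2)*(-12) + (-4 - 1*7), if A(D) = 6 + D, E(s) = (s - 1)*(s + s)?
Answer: -803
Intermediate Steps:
E(s) = 2*s*(-1 + s) (E(s) = (-1 + s)*(2*s) = 2*s*(-1 + s))
y(t, Y) = 66 (y(t, Y) = 6 + 2*(-5)*(-1 - 5) = 6 + 2*(-5)*(-6) = 6 + 60 = 66)
y(6, 2)*(-12) + (-4 - 1*7) = 66*(-12) + (-4 - 1*7) = -792 + (-4 - 7) = -792 - 11 = -803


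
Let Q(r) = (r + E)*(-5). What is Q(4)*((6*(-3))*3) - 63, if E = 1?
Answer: 1287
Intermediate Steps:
Q(r) = -5 - 5*r (Q(r) = (r + 1)*(-5) = (1 + r)*(-5) = -5 - 5*r)
Q(4)*((6*(-3))*3) - 63 = (-5 - 5*4)*((6*(-3))*3) - 63 = (-5 - 20)*(-18*3) - 63 = -25*(-54) - 63 = 1350 - 63 = 1287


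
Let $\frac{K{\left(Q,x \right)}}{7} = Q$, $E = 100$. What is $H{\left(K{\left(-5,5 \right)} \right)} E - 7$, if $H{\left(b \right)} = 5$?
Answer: $493$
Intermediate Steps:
$K{\left(Q,x \right)} = 7 Q$
$H{\left(K{\left(-5,5 \right)} \right)} E - 7 = 5 \cdot 100 - 7 = 500 - 7 = 493$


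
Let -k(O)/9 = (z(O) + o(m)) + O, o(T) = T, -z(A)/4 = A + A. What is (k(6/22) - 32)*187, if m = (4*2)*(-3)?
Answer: 37621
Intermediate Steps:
z(A) = -8*A (z(A) = -4*(A + A) = -8*A)
m = -24 (m = 8*(-3) = -24)
k(O) = 216 + 63*O (k(O) = -9*((-8*O - 24) + O) = -9*((-24 - 8*O) + O) = -9*(-24 - 7*O) = 216 + 63*O)
(k(6/22) - 32)*187 = ((216 + 63*(6/22)) - 32)*187 = ((216 + 63*(6*(1/22))) - 32)*187 = ((216 + 63*(3/11)) - 32)*187 = ((216 + 189/11) - 32)*187 = (2565/11 - 32)*187 = (2213/11)*187 = 37621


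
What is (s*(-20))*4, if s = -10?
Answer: 800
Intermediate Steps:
(s*(-20))*4 = -10*(-20)*4 = 200*4 = 800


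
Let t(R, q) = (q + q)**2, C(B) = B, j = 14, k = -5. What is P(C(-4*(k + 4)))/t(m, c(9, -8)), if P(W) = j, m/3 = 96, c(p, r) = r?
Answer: 7/128 ≈ 0.054688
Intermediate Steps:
m = 288 (m = 3*96 = 288)
t(R, q) = 4*q**2 (t(R, q) = (2*q)**2 = 4*q**2)
P(W) = 14
P(C(-4*(k + 4)))/t(m, c(9, -8)) = 14/((4*(-8)**2)) = 14/((4*64)) = 14/256 = 14*(1/256) = 7/128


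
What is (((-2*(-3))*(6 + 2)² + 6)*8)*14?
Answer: 43680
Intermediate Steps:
(((-2*(-3))*(6 + 2)² + 6)*8)*14 = ((6*8² + 6)*8)*14 = ((6*64 + 6)*8)*14 = ((384 + 6)*8)*14 = (390*8)*14 = 3120*14 = 43680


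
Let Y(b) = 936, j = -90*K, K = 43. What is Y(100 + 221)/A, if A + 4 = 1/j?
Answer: -3622320/15481 ≈ -233.98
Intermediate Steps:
j = -3870 (j = -90*43 = -3870)
A = -15481/3870 (A = -4 + 1/(-3870) = -4 - 1/3870 = -15481/3870 ≈ -4.0003)
Y(100 + 221)/A = 936/(-15481/3870) = 936*(-3870/15481) = -3622320/15481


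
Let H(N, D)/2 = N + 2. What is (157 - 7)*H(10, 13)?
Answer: 3600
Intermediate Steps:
H(N, D) = 4 + 2*N (H(N, D) = 2*(N + 2) = 2*(2 + N) = 4 + 2*N)
(157 - 7)*H(10, 13) = (157 - 7)*(4 + 2*10) = 150*(4 + 20) = 150*24 = 3600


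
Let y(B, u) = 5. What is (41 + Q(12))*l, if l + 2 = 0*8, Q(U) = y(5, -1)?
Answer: -92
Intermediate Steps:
Q(U) = 5
l = -2 (l = -2 + 0*8 = -2 + 0 = -2)
(41 + Q(12))*l = (41 + 5)*(-2) = 46*(-2) = -92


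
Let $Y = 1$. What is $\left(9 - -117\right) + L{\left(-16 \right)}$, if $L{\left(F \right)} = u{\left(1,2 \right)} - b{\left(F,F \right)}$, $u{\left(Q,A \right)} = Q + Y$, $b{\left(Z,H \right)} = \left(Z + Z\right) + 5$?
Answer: $155$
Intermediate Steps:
$b{\left(Z,H \right)} = 5 + 2 Z$ ($b{\left(Z,H \right)} = 2 Z + 5 = 5 + 2 Z$)
$u{\left(Q,A \right)} = 1 + Q$ ($u{\left(Q,A \right)} = Q + 1 = 1 + Q$)
$L{\left(F \right)} = -3 - 2 F$ ($L{\left(F \right)} = \left(1 + 1\right) - \left(5 + 2 F\right) = 2 - \left(5 + 2 F\right) = -3 - 2 F$)
$\left(9 - -117\right) + L{\left(-16 \right)} = \left(9 - -117\right) - -29 = \left(9 + 117\right) + \left(-3 + 32\right) = 126 + 29 = 155$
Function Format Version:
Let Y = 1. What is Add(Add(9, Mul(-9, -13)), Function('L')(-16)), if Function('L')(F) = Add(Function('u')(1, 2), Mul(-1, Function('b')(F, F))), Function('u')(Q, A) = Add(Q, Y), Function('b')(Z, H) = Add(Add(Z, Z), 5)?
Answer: 155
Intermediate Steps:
Function('b')(Z, H) = Add(5, Mul(2, Z)) (Function('b')(Z, H) = Add(Mul(2, Z), 5) = Add(5, Mul(2, Z)))
Function('u')(Q, A) = Add(1, Q) (Function('u')(Q, A) = Add(Q, 1) = Add(1, Q))
Function('L')(F) = Add(-3, Mul(-2, F)) (Function('L')(F) = Add(Add(1, 1), Mul(-1, Add(5, Mul(2, F)))) = Add(2, Add(-5, Mul(-2, F))) = Add(-3, Mul(-2, F)))
Add(Add(9, Mul(-9, -13)), Function('L')(-16)) = Add(Add(9, Mul(-9, -13)), Add(-3, Mul(-2, -16))) = Add(Add(9, 117), Add(-3, 32)) = Add(126, 29) = 155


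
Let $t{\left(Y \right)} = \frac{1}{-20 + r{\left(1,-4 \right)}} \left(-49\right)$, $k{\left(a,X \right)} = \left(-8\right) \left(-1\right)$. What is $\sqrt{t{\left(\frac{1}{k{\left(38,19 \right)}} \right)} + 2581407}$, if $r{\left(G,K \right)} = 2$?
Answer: $\frac{5 \sqrt{3717230}}{6} \approx 1606.7$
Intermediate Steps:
$k{\left(a,X \right)} = 8$
$t{\left(Y \right)} = \frac{49}{18}$ ($t{\left(Y \right)} = \frac{1}{-20 + 2} \left(-49\right) = \frac{1}{-18} \left(-49\right) = \left(- \frac{1}{18}\right) \left(-49\right) = \frac{49}{18}$)
$\sqrt{t{\left(\frac{1}{k{\left(38,19 \right)}} \right)} + 2581407} = \sqrt{\frac{49}{18} + 2581407} = \sqrt{\frac{46465375}{18}} = \frac{5 \sqrt{3717230}}{6}$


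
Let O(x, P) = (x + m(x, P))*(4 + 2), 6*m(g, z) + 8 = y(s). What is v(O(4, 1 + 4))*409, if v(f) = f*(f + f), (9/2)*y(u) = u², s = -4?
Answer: 25338368/81 ≈ 3.1282e+5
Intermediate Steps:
y(u) = 2*u²/9
m(g, z) = -20/27 (m(g, z) = -4/3 + ((2/9)*(-4)²)/6 = -4/3 + ((2/9)*16)/6 = -4/3 + (⅙)*(32/9) = -4/3 + 16/27 = -20/27)
O(x, P) = -40/9 + 6*x (O(x, P) = (x - 20/27)*(4 + 2) = (-20/27 + x)*6 = -40/9 + 6*x)
v(f) = 2*f² (v(f) = f*(2*f) = 2*f²)
v(O(4, 1 + 4))*409 = (2*(-40/9 + 6*4)²)*409 = (2*(-40/9 + 24)²)*409 = (2*(176/9)²)*409 = (2*(30976/81))*409 = (61952/81)*409 = 25338368/81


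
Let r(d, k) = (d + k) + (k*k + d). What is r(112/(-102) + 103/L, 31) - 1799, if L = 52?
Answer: -1067741/1326 ≈ -805.23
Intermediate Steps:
r(d, k) = k + k² + 2*d (r(d, k) = (d + k) + (k² + d) = (d + k) + (d + k²) = k + k² + 2*d)
r(112/(-102) + 103/L, 31) - 1799 = (31 + 31² + 2*(112/(-102) + 103/52)) - 1799 = (31 + 961 + 2*(112*(-1/102) + 103*(1/52))) - 1799 = (31 + 961 + 2*(-56/51 + 103/52)) - 1799 = (31 + 961 + 2*(2341/2652)) - 1799 = (31 + 961 + 2341/1326) - 1799 = 1317733/1326 - 1799 = -1067741/1326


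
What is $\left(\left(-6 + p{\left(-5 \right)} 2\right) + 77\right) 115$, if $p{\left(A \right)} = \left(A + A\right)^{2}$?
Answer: $31165$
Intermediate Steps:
$p{\left(A \right)} = 4 A^{2}$ ($p{\left(A \right)} = \left(2 A\right)^{2} = 4 A^{2}$)
$\left(\left(-6 + p{\left(-5 \right)} 2\right) + 77\right) 115 = \left(\left(-6 + 4 \left(-5\right)^{2} \cdot 2\right) + 77\right) 115 = \left(\left(-6 + 4 \cdot 25 \cdot 2\right) + 77\right) 115 = \left(\left(-6 + 100 \cdot 2\right) + 77\right) 115 = \left(\left(-6 + 200\right) + 77\right) 115 = \left(194 + 77\right) 115 = 271 \cdot 115 = 31165$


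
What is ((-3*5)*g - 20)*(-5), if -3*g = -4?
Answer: 200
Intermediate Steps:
g = 4/3 (g = -⅓*(-4) = 4/3 ≈ 1.3333)
((-3*5)*g - 20)*(-5) = (-3*5*(4/3) - 20)*(-5) = (-15*4/3 - 20)*(-5) = (-20 - 20)*(-5) = -40*(-5) = 200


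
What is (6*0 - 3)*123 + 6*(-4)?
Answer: -393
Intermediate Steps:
(6*0 - 3)*123 + 6*(-4) = (0 - 3)*123 - 24 = -3*123 - 24 = -369 - 24 = -393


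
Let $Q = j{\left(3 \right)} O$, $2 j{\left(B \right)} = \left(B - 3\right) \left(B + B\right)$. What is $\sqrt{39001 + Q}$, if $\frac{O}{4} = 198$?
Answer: $\sqrt{39001} \approx 197.49$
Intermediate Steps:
$O = 792$ ($O = 4 \cdot 198 = 792$)
$j{\left(B \right)} = B \left(-3 + B\right)$ ($j{\left(B \right)} = \frac{\left(B - 3\right) \left(B + B\right)}{2} = \frac{\left(-3 + B\right) 2 B}{2} = \frac{2 B \left(-3 + B\right)}{2} = B \left(-3 + B\right)$)
$Q = 0$ ($Q = 3 \left(-3 + 3\right) 792 = 3 \cdot 0 \cdot 792 = 0 \cdot 792 = 0$)
$\sqrt{39001 + Q} = \sqrt{39001 + 0} = \sqrt{39001}$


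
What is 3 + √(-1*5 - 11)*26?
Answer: 3 + 104*I ≈ 3.0 + 104.0*I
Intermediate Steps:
3 + √(-1*5 - 11)*26 = 3 + √(-5 - 11)*26 = 3 + √(-16)*26 = 3 + (4*I)*26 = 3 + 104*I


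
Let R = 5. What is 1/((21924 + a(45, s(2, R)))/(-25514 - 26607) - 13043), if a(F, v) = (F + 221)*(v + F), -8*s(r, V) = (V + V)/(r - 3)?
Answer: -104242/1359696859 ≈ -7.6666e-5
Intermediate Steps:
s(r, V) = -V/(4*(-3 + r)) (s(r, V) = -(V + V)/(8*(r - 3)) = -2*V/(8*(-3 + r)) = -V/(4*(-3 + r)))
a(F, v) = (221 + F)*(F + v)
1/((21924 + a(45, s(2, R)))/(-25514 - 26607) - 13043) = 1/((21924 + (45² + 221*45 + 221*(-1*5/(-12 + 4*2)) + 45*(-1*5/(-12 + 4*2))))/(-25514 - 26607) - 13043) = 1/((21924 + (2025 + 9945 + 221*(-1*5/(-12 + 8)) + 45*(-1*5/(-12 + 8))))/(-52121) - 13043) = 1/((21924 + (2025 + 9945 + 221*(-1*5/(-4)) + 45*(-1*5/(-4))))*(-1/52121) - 13043) = 1/((21924 + (2025 + 9945 + 221*(-1*5*(-¼)) + 45*(-1*5*(-¼))))*(-1/52121) - 13043) = 1/((21924 + (2025 + 9945 + 221*(5/4) + 45*(5/4)))*(-1/52121) - 13043) = 1/((21924 + (2025 + 9945 + 1105/4 + 225/4))*(-1/52121) - 13043) = 1/((21924 + 24605/2)*(-1/52121) - 13043) = 1/((68453/2)*(-1/52121) - 13043) = 1/(-68453/104242 - 13043) = 1/(-1359696859/104242) = -104242/1359696859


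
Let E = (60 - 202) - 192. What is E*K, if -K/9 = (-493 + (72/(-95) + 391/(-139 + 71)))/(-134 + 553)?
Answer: -285288939/79610 ≈ -3583.6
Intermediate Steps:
K = 1708317/159220 (K = -9*(-493 + (72/(-95) + 391/(-139 + 71)))/(-134 + 553) = -9*(-493 + (72*(-1/95) + 391/(-68)))/419 = -9*(-493 + (-72/95 + 391*(-1/68)))/419 = -9*(-493 + (-72/95 - 23/4))/419 = -9*(-493 - 2473/380)/419 = -(-1708317)/(380*419) = -9*(-189813/159220) = 1708317/159220 ≈ 10.729)
E = -334 (E = -142 - 192 = -334)
E*K = -334*1708317/159220 = -285288939/79610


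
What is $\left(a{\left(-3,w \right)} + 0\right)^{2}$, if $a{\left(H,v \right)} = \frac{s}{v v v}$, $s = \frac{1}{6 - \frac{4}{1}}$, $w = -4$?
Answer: $\frac{1}{16384} \approx 6.1035 \cdot 10^{-5}$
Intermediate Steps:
$s = \frac{1}{2}$ ($s = \frac{1}{6 - 4} = \frac{1}{2} \approx 0.5$)
$a{\left(H,v \right)} = \frac{1}{2 v^{3}}$ ($a{\left(H,v \right)} = \frac{1}{2 v v v} = \frac{1}{2 v^{2} v} = \frac{1}{2 v^{3}}$)
$\left(a{\left(-3,w \right)} + 0\right)^{2} = \left(\frac{1}{2 \left(-64\right)} + 0\right)^{2} = \left(\frac{1}{2} \left(- \frac{1}{64}\right) + 0\right)^{2} = \left(- \frac{1}{128} + 0\right)^{2} = \left(- \frac{1}{128}\right)^{2} = \frac{1}{16384}$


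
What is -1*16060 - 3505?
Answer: -19565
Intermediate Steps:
-1*16060 - 3505 = -16060 - 3505 = -19565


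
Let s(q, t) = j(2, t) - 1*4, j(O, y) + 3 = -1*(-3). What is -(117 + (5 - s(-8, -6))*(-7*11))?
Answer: 576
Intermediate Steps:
j(O, y) = 0 (j(O, y) = -3 - 1*(-3) = -3 + 3 = 0)
s(q, t) = -4 (s(q, t) = 0 - 1*4 = 0 - 4 = -4)
-(117 + (5 - s(-8, -6))*(-7*11)) = -(117 + (5 - 1*(-4))*(-7*11)) = -(117 + (5 + 4)*(-77)) = -(117 + 9*(-77)) = -(117 - 693) = -1*(-576) = 576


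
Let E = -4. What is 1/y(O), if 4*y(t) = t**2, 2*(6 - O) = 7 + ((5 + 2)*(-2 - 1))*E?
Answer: 16/6241 ≈ 0.0025637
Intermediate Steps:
O = -79/2 (O = 6 - (7 + ((5 + 2)*(-2 - 1))*(-4))/2 = 6 - (7 + (7*(-3))*(-4))/2 = 6 - (7 - 21*(-4))/2 = 6 - (7 + 84)/2 = 6 - 1/2*91 = 6 - 91/2 = -79/2 ≈ -39.500)
y(t) = t**2/4
1/y(O) = 1/((-79/2)**2/4) = 1/((1/4)*(6241/4)) = 1/(6241/16) = 16/6241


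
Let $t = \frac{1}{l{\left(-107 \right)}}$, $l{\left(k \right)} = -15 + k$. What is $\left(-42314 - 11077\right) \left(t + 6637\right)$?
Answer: $- \frac{43231386783}{122} \approx -3.5436 \cdot 10^{8}$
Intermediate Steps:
$t = - \frac{1}{122}$ ($t = \frac{1}{-15 - 107} = \frac{1}{-122} = - \frac{1}{122} \approx -0.0081967$)
$\left(-42314 - 11077\right) \left(t + 6637\right) = \left(-42314 - 11077\right) \left(- \frac{1}{122} + 6637\right) = \left(-53391\right) \frac{809713}{122} = - \frac{43231386783}{122}$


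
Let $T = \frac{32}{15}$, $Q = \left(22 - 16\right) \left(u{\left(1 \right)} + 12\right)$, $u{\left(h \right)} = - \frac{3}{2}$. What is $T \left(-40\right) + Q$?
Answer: $- \frac{67}{3} \approx -22.333$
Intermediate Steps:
$u{\left(h \right)} = - \frac{3}{2}$ ($u{\left(h \right)} = \left(-3\right) \frac{1}{2} = - \frac{3}{2}$)
$Q = 63$ ($Q = \left(22 - 16\right) \left(- \frac{3}{2} + 12\right) = 6 \cdot \frac{21}{2} = 63$)
$T = \frac{32}{15}$ ($T = 32 \cdot \frac{1}{15} = \frac{32}{15} \approx 2.1333$)
$T \left(-40\right) + Q = \frac{32}{15} \left(-40\right) + 63 = - \frac{256}{3} + 63 = - \frac{67}{3}$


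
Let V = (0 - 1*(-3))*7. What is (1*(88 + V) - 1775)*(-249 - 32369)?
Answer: 54341588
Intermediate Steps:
V = 21 (V = (0 + 3)*7 = 3*7 = 21)
(1*(88 + V) - 1775)*(-249 - 32369) = (1*(88 + 21) - 1775)*(-249 - 32369) = (1*109 - 1775)*(-32618) = (109 - 1775)*(-32618) = -1666*(-32618) = 54341588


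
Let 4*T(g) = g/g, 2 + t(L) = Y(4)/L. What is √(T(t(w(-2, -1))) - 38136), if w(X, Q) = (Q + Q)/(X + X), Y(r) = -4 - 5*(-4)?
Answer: I*√152543/2 ≈ 195.28*I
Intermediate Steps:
Y(r) = 16 (Y(r) = -4 + 20 = 16)
w(X, Q) = Q/X (w(X, Q) = (2*Q)/((2*X)) = (2*Q)*(1/(2*X)) = Q/X)
t(L) = -2 + 16/L
T(g) = ¼ (T(g) = (g/g)/4 = (¼)*1 = ¼)
√(T(t(w(-2, -1))) - 38136) = √(¼ - 38136) = √(-152543/4) = I*√152543/2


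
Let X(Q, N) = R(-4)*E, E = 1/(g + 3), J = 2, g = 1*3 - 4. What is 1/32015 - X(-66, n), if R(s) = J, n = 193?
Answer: -32014/32015 ≈ -0.99997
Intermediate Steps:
g = -1 (g = 3 - 4 = -1)
E = ½ (E = 1/(-1 + 3) = 1/2 = ½ ≈ 0.50000)
R(s) = 2
X(Q, N) = 1 (X(Q, N) = 2*(½) = 1)
1/32015 - X(-66, n) = 1/32015 - 1*1 = 1/32015 - 1 = -32014/32015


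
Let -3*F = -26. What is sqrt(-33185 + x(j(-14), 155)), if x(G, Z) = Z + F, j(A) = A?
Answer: 2*I*sqrt(74298)/3 ≈ 181.72*I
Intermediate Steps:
F = 26/3 (F = -1/3*(-26) = 26/3 ≈ 8.6667)
x(G, Z) = 26/3 + Z (x(G, Z) = Z + 26/3 = 26/3 + Z)
sqrt(-33185 + x(j(-14), 155)) = sqrt(-33185 + (26/3 + 155)) = sqrt(-33185 + 491/3) = sqrt(-99064/3) = 2*I*sqrt(74298)/3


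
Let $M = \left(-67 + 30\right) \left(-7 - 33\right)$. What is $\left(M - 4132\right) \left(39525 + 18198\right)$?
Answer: $-153081396$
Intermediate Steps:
$M = 1480$ ($M = - 37 \left(-7 - 33\right) = \left(-37\right) \left(-40\right) = 1480$)
$\left(M - 4132\right) \left(39525 + 18198\right) = \left(1480 - 4132\right) \left(39525 + 18198\right) = \left(-2652\right) 57723 = -153081396$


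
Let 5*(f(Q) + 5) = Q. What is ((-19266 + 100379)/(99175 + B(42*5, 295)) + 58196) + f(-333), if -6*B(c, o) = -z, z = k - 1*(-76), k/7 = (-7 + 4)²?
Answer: 172977450948/2975945 ≈ 58125.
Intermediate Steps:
k = 63 (k = 7*(-7 + 4)² = 7*(-3)² = 7*9 = 63)
f(Q) = -5 + Q/5
z = 139 (z = 63 - 1*(-76) = 63 + 76 = 139)
B(c, o) = 139/6 (B(c, o) = -(-1)*139/6 = -⅙*(-139) = 139/6)
((-19266 + 100379)/(99175 + B(42*5, 295)) + 58196) + f(-333) = ((-19266 + 100379)/(99175 + 139/6) + 58196) + (-5 + (⅕)*(-333)) = (81113/(595189/6) + 58196) + (-5 - 333/5) = (81113*(6/595189) + 58196) - 358/5 = (486678/595189 + 58196) - 358/5 = 34638105722/595189 - 358/5 = 172977450948/2975945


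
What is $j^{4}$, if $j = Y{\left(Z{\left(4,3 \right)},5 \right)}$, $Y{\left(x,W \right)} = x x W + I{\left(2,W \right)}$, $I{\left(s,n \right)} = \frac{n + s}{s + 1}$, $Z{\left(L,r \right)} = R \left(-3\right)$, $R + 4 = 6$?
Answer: $\frac{89526025681}{81} \approx 1.1053 \cdot 10^{9}$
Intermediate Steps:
$R = 2$ ($R = -4 + 6 = 2$)
$Z{\left(L,r \right)} = -6$ ($Z{\left(L,r \right)} = 2 \left(-3\right) = -6$)
$I{\left(s,n \right)} = \frac{n + s}{1 + s}$
$Y{\left(x,W \right)} = \frac{2}{3} + \frac{W}{3} + W x^{2}$ ($Y{\left(x,W \right)} = x x W + \frac{W + 2}{1 + 2} = x^{2} W + \frac{2 + W}{3} = W x^{2} + \frac{2 + W}{3} = W x^{2} + \left(\frac{2}{3} + \frac{W}{3}\right) = \frac{2}{3} + \frac{W}{3} + W x^{2}$)
$j = \frac{547}{3}$ ($j = \frac{2}{3} + \frac{1}{3} \cdot 5 + 5 \left(-6\right)^{2} = \frac{2}{3} + \frac{5}{3} + 5 \cdot 36 = \frac{2}{3} + \frac{5}{3} + 180 = \frac{547}{3} \approx 182.33$)
$j^{4} = \left(\frac{547}{3}\right)^{4} = \frac{89526025681}{81}$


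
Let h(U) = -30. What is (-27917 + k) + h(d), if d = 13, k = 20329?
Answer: -7618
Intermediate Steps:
(-27917 + k) + h(d) = (-27917 + 20329) - 30 = -7588 - 30 = -7618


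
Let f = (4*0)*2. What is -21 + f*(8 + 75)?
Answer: -21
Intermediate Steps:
f = 0 (f = 0*2 = 0)
-21 + f*(8 + 75) = -21 + 0*(8 + 75) = -21 + 0*83 = -21 + 0 = -21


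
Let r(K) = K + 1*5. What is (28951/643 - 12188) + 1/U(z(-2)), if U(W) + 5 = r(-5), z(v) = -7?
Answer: -39040308/3215 ≈ -12143.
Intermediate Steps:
r(K) = 5 + K (r(K) = K + 5 = 5 + K)
U(W) = -5 (U(W) = -5 + (5 - 5) = -5 + 0 = -5)
(28951/643 - 12188) + 1/U(z(-2)) = (28951/643 - 12188) + 1/(-5) = (28951*(1/643) - 12188) - ⅕ = (28951/643 - 12188) - ⅕ = -7807933/643 - ⅕ = -39040308/3215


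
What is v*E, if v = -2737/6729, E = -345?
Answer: 314755/2243 ≈ 140.33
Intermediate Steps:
v = -2737/6729 (v = -2737*1/6729 = -2737/6729 ≈ -0.40675)
v*E = -2737/6729*(-345) = 314755/2243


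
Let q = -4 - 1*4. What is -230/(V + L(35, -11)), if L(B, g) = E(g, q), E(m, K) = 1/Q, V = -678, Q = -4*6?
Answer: 5520/16273 ≈ 0.33921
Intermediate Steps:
Q = -24
q = -8 (q = -4 - 4 = -8)
E(m, K) = -1/24 (E(m, K) = 1/(-24) = -1/24)
L(B, g) = -1/24
-230/(V + L(35, -11)) = -230/(-678 - 1/24) = -230/(-16273/24) = -230*(-24/16273) = 5520/16273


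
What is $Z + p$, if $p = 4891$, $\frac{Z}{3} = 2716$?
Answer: $13039$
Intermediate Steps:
$Z = 8148$ ($Z = 3 \cdot 2716 = 8148$)
$Z + p = 8148 + 4891 = 13039$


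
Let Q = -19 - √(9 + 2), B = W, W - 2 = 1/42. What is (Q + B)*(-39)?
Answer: 9269/14 + 39*√11 ≈ 791.42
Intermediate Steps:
W = 85/42 (W = 2 + 1/42 = 85/42 ≈ 2.0238)
B = 85/42 ≈ 2.0238
Q = -19 - √11 ≈ -22.317
(Q + B)*(-39) = ((-19 - √11) + 85/42)*(-39) = (-713/42 - √11)*(-39) = 9269/14 + 39*√11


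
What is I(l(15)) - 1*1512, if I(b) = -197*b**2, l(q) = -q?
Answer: -45837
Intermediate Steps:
I(l(15)) - 1*1512 = -197*(-1*15)**2 - 1*1512 = -197*(-15)**2 - 1512 = -197*225 - 1512 = -44325 - 1512 = -45837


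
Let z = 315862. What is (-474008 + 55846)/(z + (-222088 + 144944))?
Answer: -209081/119359 ≈ -1.7517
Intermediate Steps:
(-474008 + 55846)/(z + (-222088 + 144944)) = (-474008 + 55846)/(315862 + (-222088 + 144944)) = -418162/(315862 - 77144) = -418162/238718 = -418162*1/238718 = -209081/119359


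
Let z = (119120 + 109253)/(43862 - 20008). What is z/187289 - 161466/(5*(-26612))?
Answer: 90174320732372/74307220713295 ≈ 1.2135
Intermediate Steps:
z = 228373/23854 ≈ 9.5738
z/187289 - 161466/(5*(-26612)) = (228373/23854)/187289 - 161466/(5*(-26612)) = (228373/23854)*(1/187289) - 161466/(-133060) = 228373/4467591806 - 161466*(-1/133060) = 228373/4467591806 + 80733/66530 = 90174320732372/74307220713295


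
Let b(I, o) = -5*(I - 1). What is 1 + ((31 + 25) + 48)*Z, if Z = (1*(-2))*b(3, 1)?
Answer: 2081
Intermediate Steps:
b(I, o) = 5 - 5*I (b(I, o) = -5*(-1 + I) = 5 - 5*I)
Z = 20 (Z = (1*(-2))*(5 - 5*3) = -2*(5 - 15) = -2*(-10) = 20)
1 + ((31 + 25) + 48)*Z = 1 + ((31 + 25) + 48)*20 = 1 + (56 + 48)*20 = 1 + 104*20 = 1 + 2080 = 2081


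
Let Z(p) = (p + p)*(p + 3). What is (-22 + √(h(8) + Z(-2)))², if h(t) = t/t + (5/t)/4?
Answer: (176 - I*√182)²/64 ≈ 481.16 - 74.199*I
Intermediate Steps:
Z(p) = 2*p*(3 + p) (Z(p) = (2*p)*(3 + p) = 2*p*(3 + p))
h(t) = 1 + 5/(4*t) (h(t) = 1 + (5/t)*(¼) = 1 + 5/(4*t))
(-22 + √(h(8) + Z(-2)))² = (-22 + √((5/4 + 8)/8 + 2*(-2)*(3 - 2)))² = (-22 + √((⅛)*(37/4) + 2*(-2)*1))² = (-22 + √(37/32 - 4))² = (-22 + √(-91/32))² = (-22 + I*√182/8)²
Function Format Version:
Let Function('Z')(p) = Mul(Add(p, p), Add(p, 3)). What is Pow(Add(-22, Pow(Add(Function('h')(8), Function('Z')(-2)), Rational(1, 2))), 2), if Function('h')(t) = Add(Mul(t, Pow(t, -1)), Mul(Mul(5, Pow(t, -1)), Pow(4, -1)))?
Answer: Mul(Rational(1, 64), Pow(Add(176, Mul(-1, I, Pow(182, Rational(1, 2)))), 2)) ≈ Add(481.16, Mul(-74.199, I))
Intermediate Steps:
Function('Z')(p) = Mul(2, p, Add(3, p)) (Function('Z')(p) = Mul(Mul(2, p), Add(3, p)) = Mul(2, p, Add(3, p)))
Function('h')(t) = Add(1, Mul(Rational(5, 4), Pow(t, -1))) (Function('h')(t) = Add(1, Mul(Mul(5, Pow(t, -1)), Rational(1, 4))) = Add(1, Mul(Rational(5, 4), Pow(t, -1))))
Pow(Add(-22, Pow(Add(Function('h')(8), Function('Z')(-2)), Rational(1, 2))), 2) = Pow(Add(-22, Pow(Add(Mul(Pow(8, -1), Add(Rational(5, 4), 8)), Mul(2, -2, Add(3, -2))), Rational(1, 2))), 2) = Pow(Add(-22, Pow(Add(Mul(Rational(1, 8), Rational(37, 4)), Mul(2, -2, 1)), Rational(1, 2))), 2) = Pow(Add(-22, Pow(Add(Rational(37, 32), -4), Rational(1, 2))), 2) = Pow(Add(-22, Pow(Rational(-91, 32), Rational(1, 2))), 2) = Pow(Add(-22, Mul(Rational(1, 8), I, Pow(182, Rational(1, 2)))), 2)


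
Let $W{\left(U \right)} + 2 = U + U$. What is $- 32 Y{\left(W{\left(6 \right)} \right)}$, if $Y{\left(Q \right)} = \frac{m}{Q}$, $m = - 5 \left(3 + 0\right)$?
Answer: $48$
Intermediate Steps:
$m = -15$ ($m = \left(-5\right) 3 = -15$)
$W{\left(U \right)} = -2 + 2 U$ ($W{\left(U \right)} = -2 + \left(U + U\right) = -2 + 2 U$)
$Y{\left(Q \right)} = - \frac{15}{Q}$
$- 32 Y{\left(W{\left(6 \right)} \right)} = - 32 \left(- \frac{15}{-2 + 2 \cdot 6}\right) = - 32 \left(- \frac{15}{-2 + 12}\right) = - 32 \left(- \frac{15}{10}\right) = - 32 \left(\left(-15\right) \frac{1}{10}\right) = \left(-32\right) \left(- \frac{3}{2}\right) = 48$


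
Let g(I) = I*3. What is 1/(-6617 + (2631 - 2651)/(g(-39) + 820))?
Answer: -703/4651771 ≈ -0.00015113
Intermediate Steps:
g(I) = 3*I
1/(-6617 + (2631 - 2651)/(g(-39) + 820)) = 1/(-6617 + (2631 - 2651)/(3*(-39) + 820)) = 1/(-6617 - 20/(-117 + 820)) = 1/(-6617 - 20/703) = 1/(-4651771/703) = -703/4651771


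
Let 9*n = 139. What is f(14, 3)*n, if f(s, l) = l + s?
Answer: 2363/9 ≈ 262.56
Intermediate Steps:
n = 139/9 (n = (⅑)*139 = 139/9 ≈ 15.444)
f(14, 3)*n = (3 + 14)*(139/9) = 17*(139/9) = 2363/9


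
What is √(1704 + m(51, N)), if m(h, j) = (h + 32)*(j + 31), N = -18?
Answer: 11*√23 ≈ 52.754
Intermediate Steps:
m(h, j) = (31 + j)*(32 + h) (m(h, j) = (32 + h)*(31 + j) = (31 + j)*(32 + h))
√(1704 + m(51, N)) = √(1704 + (992 + 31*51 + 32*(-18) + 51*(-18))) = √(1704 + (992 + 1581 - 576 - 918)) = √(1704 + 1079) = √2783 = 11*√23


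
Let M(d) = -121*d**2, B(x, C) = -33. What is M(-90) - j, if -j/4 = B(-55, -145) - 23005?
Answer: -1072252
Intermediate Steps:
j = 92152 (j = -4*(-33 - 23005) = -4*(-23038) = 92152)
M(-90) - j = -121*(-90)**2 - 1*92152 = -121*8100 - 92152 = -980100 - 92152 = -1072252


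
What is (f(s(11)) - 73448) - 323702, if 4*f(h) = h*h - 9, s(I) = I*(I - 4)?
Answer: -395670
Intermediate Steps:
s(I) = I*(-4 + I)
f(h) = -9/4 + h²/4 (f(h) = (h*h - 9)/4 = (h² - 9)/4 = (-9 + h²)/4 = -9/4 + h²/4)
(f(s(11)) - 73448) - 323702 = ((-9/4 + (11*(-4 + 11))²/4) - 73448) - 323702 = ((-9/4 + (11*7)²/4) - 73448) - 323702 = ((-9/4 + (¼)*77²) - 73448) - 323702 = ((-9/4 + (¼)*5929) - 73448) - 323702 = ((-9/4 + 5929/4) - 73448) - 323702 = (1480 - 73448) - 323702 = -71968 - 323702 = -395670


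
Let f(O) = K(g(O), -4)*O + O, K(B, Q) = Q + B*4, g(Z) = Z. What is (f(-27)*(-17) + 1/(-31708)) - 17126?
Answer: -2158522101/31708 ≈ -68075.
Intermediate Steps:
K(B, Q) = Q + 4*B
f(O) = O + O*(-4 + 4*O) (f(O) = (-4 + 4*O)*O + O = O*(-4 + 4*O) + O = O + O*(-4 + 4*O))
(f(-27)*(-17) + 1/(-31708)) - 17126 = (-27*(-3 + 4*(-27))*(-17) + 1/(-31708)) - 17126 = (-27*(-3 - 108)*(-17) - 1/31708) - 17126 = (-27*(-111)*(-17) - 1/31708) - 17126 = (2997*(-17) - 1/31708) - 17126 = (-50949 - 1/31708) - 17126 = -1615490893/31708 - 17126 = -2158522101/31708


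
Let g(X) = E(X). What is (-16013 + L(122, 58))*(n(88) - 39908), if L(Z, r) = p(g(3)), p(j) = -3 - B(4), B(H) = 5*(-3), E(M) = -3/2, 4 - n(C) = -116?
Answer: 636647788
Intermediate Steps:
n(C) = 120 (n(C) = 4 - 1*(-116) = 4 + 116 = 120)
E(M) = -3/2 (E(M) = -3*1/2 = -3/2)
B(H) = -15
g(X) = -3/2
p(j) = 12 (p(j) = -3 - 1*(-15) = -3 + 15 = 12)
L(Z, r) = 12
(-16013 + L(122, 58))*(n(88) - 39908) = (-16013 + 12)*(120 - 39908) = -16001*(-39788) = 636647788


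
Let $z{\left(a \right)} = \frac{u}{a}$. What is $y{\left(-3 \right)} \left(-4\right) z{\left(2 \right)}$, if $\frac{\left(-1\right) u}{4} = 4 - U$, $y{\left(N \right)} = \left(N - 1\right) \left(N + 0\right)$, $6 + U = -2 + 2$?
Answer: $960$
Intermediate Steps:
$U = -6$ ($U = -6 + \left(-2 + 2\right) = -6 + 0 = -6$)
$y{\left(N \right)} = N \left(-1 + N\right)$ ($y{\left(N \right)} = \left(-1 + N\right) N = N \left(-1 + N\right)$)
$u = -40$ ($u = - 4 \left(4 - -6\right) = - 4 \left(4 + 6\right) = \left(-4\right) 10 = -40$)
$z{\left(a \right)} = - \frac{40}{a}$
$y{\left(-3 \right)} \left(-4\right) z{\left(2 \right)} = - 3 \left(-1 - 3\right) \left(-4\right) \left(- \frac{40}{2}\right) = \left(-3\right) \left(-4\right) \left(-4\right) \left(\left(-40\right) \frac{1}{2}\right) = 12 \left(-4\right) \left(-20\right) = \left(-48\right) \left(-20\right) = 960$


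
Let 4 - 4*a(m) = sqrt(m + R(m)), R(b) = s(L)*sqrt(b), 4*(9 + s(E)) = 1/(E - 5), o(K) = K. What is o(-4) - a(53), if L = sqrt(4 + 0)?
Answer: -5 + sqrt(1908 - 327*sqrt(53))/24 ≈ -5.0 + 0.9058*I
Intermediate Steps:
L = 2 (L = sqrt(4) = 2)
s(E) = -9 + 1/(4*(-5 + E)) (s(E) = -9 + 1/(4*(E - 5)) = -9 + 1/(4*(-5 + E)))
R(b) = -109*sqrt(b)/12 (R(b) = ((181 - 36*2)/(4*(-5 + 2)))*sqrt(b) = ((1/4)*(181 - 72)/(-3))*sqrt(b) = ((1/4)*(-1/3)*109)*sqrt(b) = -109*sqrt(b)/12)
a(m) = 1 - sqrt(m - 109*sqrt(m)/12)/4
o(-4) - a(53) = -4 - (1 - sqrt(-327*sqrt(53) + 36*53)/24) = -4 - (1 - sqrt(-327*sqrt(53) + 1908)/24) = -4 - (1 - sqrt(1908 - 327*sqrt(53))/24) = -4 + (-1 + sqrt(1908 - 327*sqrt(53))/24) = -5 + sqrt(1908 - 327*sqrt(53))/24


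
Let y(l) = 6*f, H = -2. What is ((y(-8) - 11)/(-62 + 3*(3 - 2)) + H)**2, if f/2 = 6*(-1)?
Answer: 1225/3481 ≈ 0.35191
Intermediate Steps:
f = -12 (f = 2*(6*(-1)) = 2*(-6) = -12)
y(l) = -72 (y(l) = 6*(-12) = -72)
((y(-8) - 11)/(-62 + 3*(3 - 2)) + H)**2 = ((-72 - 11)/(-62 + 3*(3 - 2)) - 2)**2 = (-83/(-62 + 3*1) - 2)**2 = (-83/(-62 + 3) - 2)**2 = (-83/(-59) - 2)**2 = (-83*(-1/59) - 2)**2 = (83/59 - 2)**2 = (-35/59)**2 = 1225/3481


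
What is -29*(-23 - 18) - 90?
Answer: 1099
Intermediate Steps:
-29*(-23 - 18) - 90 = -29*(-41) - 90 = 1189 - 90 = 1099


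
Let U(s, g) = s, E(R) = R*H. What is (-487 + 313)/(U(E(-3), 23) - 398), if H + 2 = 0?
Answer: 87/196 ≈ 0.44388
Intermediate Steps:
H = -2 (H = -2 + 0 = -2)
E(R) = -2*R (E(R) = R*(-2) = -2*R)
(-487 + 313)/(U(E(-3), 23) - 398) = (-487 + 313)/(-2*(-3) - 398) = -174/(6 - 398) = -174/(-392) = -174*(-1/392) = 87/196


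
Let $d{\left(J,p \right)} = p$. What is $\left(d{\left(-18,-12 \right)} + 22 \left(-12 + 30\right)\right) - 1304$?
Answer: $-920$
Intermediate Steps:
$\left(d{\left(-18,-12 \right)} + 22 \left(-12 + 30\right)\right) - 1304 = \left(-12 + 22 \left(-12 + 30\right)\right) - 1304 = \left(-12 + 22 \cdot 18\right) - 1304 = \left(-12 + 396\right) - 1304 = 384 - 1304 = -920$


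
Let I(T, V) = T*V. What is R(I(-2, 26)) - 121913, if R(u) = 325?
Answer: -121588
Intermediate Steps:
R(I(-2, 26)) - 121913 = 325 - 121913 = -121588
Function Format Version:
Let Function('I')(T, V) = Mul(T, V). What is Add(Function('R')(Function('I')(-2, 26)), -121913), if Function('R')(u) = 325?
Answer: -121588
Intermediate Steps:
Add(Function('R')(Function('I')(-2, 26)), -121913) = Add(325, -121913) = -121588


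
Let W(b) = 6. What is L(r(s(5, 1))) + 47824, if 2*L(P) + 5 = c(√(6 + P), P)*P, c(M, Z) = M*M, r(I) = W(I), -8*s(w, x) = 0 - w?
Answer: 95715/2 ≈ 47858.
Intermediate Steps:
s(w, x) = w/8 (s(w, x) = -(0 - w)/8 = -(-1)*w/8 = w/8)
r(I) = 6
c(M, Z) = M²
L(P) = -5/2 + P*(6 + P)/2 (L(P) = -5/2 + ((√(6 + P))²*P)/2 = -5/2 + ((6 + P)*P)/2 = -5/2 + (P*(6 + P))/2 = -5/2 + P*(6 + P)/2)
L(r(s(5, 1))) + 47824 = (-5/2 + (½)*6*(6 + 6)) + 47824 = (-5/2 + (½)*6*12) + 47824 = (-5/2 + 36) + 47824 = 67/2 + 47824 = 95715/2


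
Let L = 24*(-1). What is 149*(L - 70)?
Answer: -14006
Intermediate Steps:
L = -24
149*(L - 70) = 149*(-24 - 70) = 149*(-94) = -14006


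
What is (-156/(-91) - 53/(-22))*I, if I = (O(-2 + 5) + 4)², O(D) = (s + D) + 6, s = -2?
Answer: 6985/14 ≈ 498.93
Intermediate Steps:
O(D) = 4 + D (O(D) = (-2 + D) + 6 = 4 + D)
I = 121 (I = ((4 + (-2 + 5)) + 4)² = ((4 + 3) + 4)² = (7 + 4)² = 11² = 121)
(-156/(-91) - 53/(-22))*I = (-156/(-91) - 53/(-22))*121 = (-156*(-1/91) - 53*(-1/22))*121 = (12/7 + 53/22)*121 = (635/154)*121 = 6985/14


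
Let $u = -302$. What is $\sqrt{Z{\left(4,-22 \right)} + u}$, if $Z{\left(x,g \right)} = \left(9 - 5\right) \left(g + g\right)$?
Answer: $i \sqrt{478} \approx 21.863 i$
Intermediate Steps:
$Z{\left(x,g \right)} = 8 g$ ($Z{\left(x,g \right)} = 4 \cdot 2 g = 8 g$)
$\sqrt{Z{\left(4,-22 \right)} + u} = \sqrt{8 \left(-22\right) - 302} = \sqrt{-176 - 302} = \sqrt{-478} = i \sqrt{478}$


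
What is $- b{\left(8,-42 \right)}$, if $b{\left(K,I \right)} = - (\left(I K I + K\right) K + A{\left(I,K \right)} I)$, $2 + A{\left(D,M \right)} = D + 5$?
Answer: $114598$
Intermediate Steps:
$A{\left(D,M \right)} = 3 + D$ ($A{\left(D,M \right)} = -2 + \left(D + 5\right) = -2 + \left(5 + D\right) = 3 + D$)
$b{\left(K,I \right)} = - I \left(3 + I\right) - K \left(K + K I^{2}\right)$ ($b{\left(K,I \right)} = - (\left(I K I + K\right) K + \left(3 + I\right) I) = - (\left(K I^{2} + K\right) K + I \left(3 + I\right)) = - (\left(K + K I^{2}\right) K + I \left(3 + I\right)) = - (K \left(K + K I^{2}\right) + I \left(3 + I\right)) = - (I \left(3 + I\right) + K \left(K + K I^{2}\right)) = - I \left(3 + I\right) - K \left(K + K I^{2}\right)$)
$- b{\left(8,-42 \right)} = - (- 8^{2} - - 42 \left(3 - 42\right) - \left(-42\right)^{2} \cdot 8^{2}) = - (\left(-1\right) 64 - \left(-42\right) \left(-39\right) - 1764 \cdot 64) = - (-64 - 1638 - 112896) = \left(-1\right) \left(-114598\right) = 114598$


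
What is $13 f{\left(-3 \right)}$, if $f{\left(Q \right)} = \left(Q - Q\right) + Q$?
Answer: $-39$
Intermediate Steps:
$f{\left(Q \right)} = Q$ ($f{\left(Q \right)} = 0 + Q = Q$)
$13 f{\left(-3 \right)} = 13 \left(-3\right) = -39$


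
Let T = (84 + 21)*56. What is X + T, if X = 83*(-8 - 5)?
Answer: 4801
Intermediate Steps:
T = 5880 (T = 105*56 = 5880)
X = -1079 (X = 83*(-13) = -1079)
X + T = -1079 + 5880 = 4801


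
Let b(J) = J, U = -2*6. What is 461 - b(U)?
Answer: 473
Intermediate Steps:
U = -12
461 - b(U) = 461 - 1*(-12) = 461 + 12 = 473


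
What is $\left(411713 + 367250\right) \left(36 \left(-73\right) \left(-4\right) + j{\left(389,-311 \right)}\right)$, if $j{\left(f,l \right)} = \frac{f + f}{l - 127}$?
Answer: $\frac{1792969516657}{219} \approx 8.1871 \cdot 10^{9}$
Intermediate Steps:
$j{\left(f,l \right)} = \frac{2 f}{-127 + l}$
$\left(411713 + 367250\right) \left(36 \left(-73\right) \left(-4\right) + j{\left(389,-311 \right)}\right) = \left(411713 + 367250\right) \left(36 \left(-73\right) \left(-4\right) + 2 \cdot 389 \frac{1}{-127 - 311}\right) = 778963 \left(\left(-2628\right) \left(-4\right) + 2 \cdot 389 \frac{1}{-438}\right) = 778963 \left(10512 + 2 \cdot 389 \left(- \frac{1}{438}\right)\right) = 778963 \left(10512 - \frac{389}{219}\right) = 778963 \cdot \frac{2301739}{219} = \frac{1792969516657}{219}$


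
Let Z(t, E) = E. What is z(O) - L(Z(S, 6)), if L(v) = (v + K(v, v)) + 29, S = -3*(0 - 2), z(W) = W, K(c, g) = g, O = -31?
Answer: -72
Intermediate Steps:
S = 6 (S = -3*(-2) = 6)
L(v) = 29 + 2*v (L(v) = (v + v) + 29 = 2*v + 29 = 29 + 2*v)
z(O) - L(Z(S, 6)) = -31 - (29 + 2*6) = -31 - (29 + 12) = -31 - 1*41 = -31 - 41 = -72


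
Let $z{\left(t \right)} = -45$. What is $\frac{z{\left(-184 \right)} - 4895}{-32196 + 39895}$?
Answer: $- \frac{4940}{7699} \approx -0.64164$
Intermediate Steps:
$\frac{z{\left(-184 \right)} - 4895}{-32196 + 39895} = \frac{-45 - 4895}{-32196 + 39895} = - \frac{4940}{7699}$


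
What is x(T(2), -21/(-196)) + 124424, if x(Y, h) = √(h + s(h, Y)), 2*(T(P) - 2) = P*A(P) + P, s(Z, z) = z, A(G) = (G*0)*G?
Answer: 124424 + √609/14 ≈ 1.2443e+5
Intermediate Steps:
A(G) = 0 (A(G) = 0*G = 0)
T(P) = 2 + P/2 (T(P) = 2 + (P*0 + P)/2 = 2 + (0 + P)/2 = 2 + P/2)
x(Y, h) = √(Y + h) (x(Y, h) = √(h + Y) = √(Y + h))
x(T(2), -21/(-196)) + 124424 = √((2 + (½)*2) - 21/(-196)) + 124424 = √((2 + 1) - 21*(-1/196)) + 124424 = √(3 + 3/28) + 124424 = √(87/28) + 124424 = √609/14 + 124424 = 124424 + √609/14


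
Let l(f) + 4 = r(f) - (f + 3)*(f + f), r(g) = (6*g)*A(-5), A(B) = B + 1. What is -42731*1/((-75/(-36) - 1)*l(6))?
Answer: 9861/64 ≈ 154.08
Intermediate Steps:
A(B) = 1 + B
r(g) = -24*g (r(g) = (6*g)*(1 - 5) = (6*g)*(-4) = -24*g)
l(f) = -4 - 24*f - 2*f*(3 + f) (l(f) = -4 + (-24*f - (f + 3)*(f + f)) = -4 + (-24*f - (3 + f)*2*f) = -4 + (-24*f - 2*f*(3 + f)) = -4 - 24*f - 2*f*(3 + f))
-42731*1/((-75/(-36) - 1)*l(6)) = -42731*1/((-75/(-36) - 1)*(-4 - 30*6 - 2*6²)) = -42731*1/((-75*(-1/36) - 1)*(-4 - 180 - 2*36)) = -42731*1/((25/12 - 1)*(-4 - 180 - 72)) = -42731/((13/12)*(-256)) = -42731/(-832/3) = -42731*(-3/832) = 9861/64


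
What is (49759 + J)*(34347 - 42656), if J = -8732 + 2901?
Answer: -364997752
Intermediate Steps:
J = -5831
(49759 + J)*(34347 - 42656) = (49759 - 5831)*(34347 - 42656) = 43928*(-8309) = -364997752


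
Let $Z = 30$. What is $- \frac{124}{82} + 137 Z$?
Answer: $\frac{168448}{41} \approx 4108.5$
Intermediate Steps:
$- \frac{124}{82} + 137 Z = - \frac{124}{82} + 137 \cdot 30 = \left(-124\right) \frac{1}{82} + 4110 = - \frac{62}{41} + 4110 = \frac{168448}{41}$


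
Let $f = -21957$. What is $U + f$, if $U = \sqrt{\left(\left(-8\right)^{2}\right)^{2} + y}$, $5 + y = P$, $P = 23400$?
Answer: $-21957 + \sqrt{27491} \approx -21791.0$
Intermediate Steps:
$y = 23395$ ($y = -5 + 23400 = 23395$)
$U = \sqrt{27491}$ ($U = \sqrt{\left(\left(-8\right)^{2}\right)^{2} + 23395} = \sqrt{64^{2} + 23395} = \sqrt{4096 + 23395} = \sqrt{27491} \approx 165.8$)
$U + f = \sqrt{27491} - 21957 = -21957 + \sqrt{27491}$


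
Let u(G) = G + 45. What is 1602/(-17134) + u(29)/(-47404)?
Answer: -19302281/203055034 ≈ -0.095059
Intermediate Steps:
u(G) = 45 + G
1602/(-17134) + u(29)/(-47404) = 1602/(-17134) + (45 + 29)/(-47404) = 1602*(-1/17134) + 74*(-1/47404) = -801/8567 - 37/23702 = -19302281/203055034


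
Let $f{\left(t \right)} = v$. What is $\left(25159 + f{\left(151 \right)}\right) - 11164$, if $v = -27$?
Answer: $13968$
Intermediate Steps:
$f{\left(t \right)} = -27$
$\left(25159 + f{\left(151 \right)}\right) - 11164 = \left(25159 - 27\right) - 11164 = 25132 - 11164 = 13968$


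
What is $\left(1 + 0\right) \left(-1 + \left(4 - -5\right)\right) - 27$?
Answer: $-19$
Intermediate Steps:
$\left(1 + 0\right) \left(-1 + \left(4 - -5\right)\right) - 27 = 1 \left(-1 + \left(4 + 5\right)\right) + \left(-131 + 104\right) = 1 \left(-1 + 9\right) - 27 = 1 \cdot 8 - 27 = 8 - 27 = -19$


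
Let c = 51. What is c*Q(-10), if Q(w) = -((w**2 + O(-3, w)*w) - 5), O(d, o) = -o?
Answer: 255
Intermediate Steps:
Q(w) = 5 (Q(w) = -((w**2 + (-w)*w) - 5) = -((w**2 - w**2) - 5) = -(0 - 5) = -1*(-5) = 5)
c*Q(-10) = 51*5 = 255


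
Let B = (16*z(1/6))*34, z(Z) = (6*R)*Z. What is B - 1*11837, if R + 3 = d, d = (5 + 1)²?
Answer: 6115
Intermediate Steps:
d = 36 (d = 6² = 36)
R = 33 (R = -3 + 36 = 33)
z(Z) = 198*Z (z(Z) = (6*33)*Z = 198*Z)
B = 17952 (B = (16*(198/6))*34 = (16*(198*(⅙)))*34 = (16*33)*34 = 528*34 = 17952)
B - 1*11837 = 17952 - 1*11837 = 17952 - 11837 = 6115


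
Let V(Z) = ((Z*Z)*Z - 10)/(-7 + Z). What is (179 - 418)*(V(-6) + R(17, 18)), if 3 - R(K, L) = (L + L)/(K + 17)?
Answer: -1020769/221 ≈ -4618.9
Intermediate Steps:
R(K, L) = 3 - 2*L/(17 + K) (R(K, L) = 3 - (L + L)/(K + 17) = 3 - 2*L/(17 + K))
V(Z) = (-10 + Z³)/(-7 + Z) (V(Z) = (Z²*Z - 10)/(-7 + Z) = (Z³ - 10)/(-7 + Z) = (-10 + Z³)/(-7 + Z))
(179 - 418)*(V(-6) + R(17, 18)) = (179 - 418)*((-10 + (-6)³)/(-7 - 6) + (51 - 2*18 + 3*17)/(17 + 17)) = -239*((-10 - 216)/(-13) + (51 - 36 + 51)/34) = -239*(-1/13*(-226) + (1/34)*66) = -239*(226/13 + 33/17) = -239*4271/221 = -1020769/221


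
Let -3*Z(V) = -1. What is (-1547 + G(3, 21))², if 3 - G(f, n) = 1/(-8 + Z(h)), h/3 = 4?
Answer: 1260889081/529 ≈ 2.3835e+6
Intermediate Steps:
h = 12 (h = 3*4 = 12)
Z(V) = ⅓ (Z(V) = -⅓*(-1) = ⅓)
G(f, n) = 72/23 (G(f, n) = 3 - 1/(-8 + ⅓) = 3 - 1/(-23/3) = 3 - 1*(-3/23) = 3 + 3/23 = 72/23)
(-1547 + G(3, 21))² = (-1547 + 72/23)² = (-35509/23)² = 1260889081/529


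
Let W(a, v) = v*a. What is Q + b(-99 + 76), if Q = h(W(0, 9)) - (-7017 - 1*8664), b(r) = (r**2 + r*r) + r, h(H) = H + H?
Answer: 16716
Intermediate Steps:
W(a, v) = a*v
h(H) = 2*H
b(r) = r + 2*r**2 (b(r) = (r**2 + r**2) + r = 2*r**2 + r = r + 2*r**2)
Q = 15681 (Q = 2*(0*9) - (-7017 - 1*8664) = 2*0 - (-7017 - 8664) = 0 - 1*(-15681) = 0 + 15681 = 15681)
Q + b(-99 + 76) = 15681 + (-99 + 76)*(1 + 2*(-99 + 76)) = 15681 - 23*(1 + 2*(-23)) = 15681 - 23*(1 - 46) = 15681 - 23*(-45) = 15681 + 1035 = 16716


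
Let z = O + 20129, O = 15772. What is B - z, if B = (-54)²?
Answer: -32985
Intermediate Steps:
B = 2916
z = 35901 (z = 15772 + 20129 = 35901)
B - z = 2916 - 1*35901 = 2916 - 35901 = -32985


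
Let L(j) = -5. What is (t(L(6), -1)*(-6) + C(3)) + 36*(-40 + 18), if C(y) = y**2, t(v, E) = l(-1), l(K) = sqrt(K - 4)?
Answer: -783 - 6*I*sqrt(5) ≈ -783.0 - 13.416*I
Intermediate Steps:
l(K) = sqrt(-4 + K)
t(v, E) = I*sqrt(5) (t(v, E) = sqrt(-4 - 1) = sqrt(-5) = I*sqrt(5))
(t(L(6), -1)*(-6) + C(3)) + 36*(-40 + 18) = ((I*sqrt(5))*(-6) + 3**2) + 36*(-40 + 18) = (-6*I*sqrt(5) + 9) + 36*(-22) = (9 - 6*I*sqrt(5)) - 792 = -783 - 6*I*sqrt(5)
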